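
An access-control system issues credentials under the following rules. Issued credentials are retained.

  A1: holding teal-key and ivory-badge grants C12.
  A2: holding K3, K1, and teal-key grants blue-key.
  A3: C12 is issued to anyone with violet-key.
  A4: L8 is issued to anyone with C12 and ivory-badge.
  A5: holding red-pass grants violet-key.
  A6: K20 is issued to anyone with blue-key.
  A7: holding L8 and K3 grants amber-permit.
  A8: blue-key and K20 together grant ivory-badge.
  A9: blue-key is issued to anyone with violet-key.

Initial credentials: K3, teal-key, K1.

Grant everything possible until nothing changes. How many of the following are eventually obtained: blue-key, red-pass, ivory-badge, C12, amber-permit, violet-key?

4

Holding K3, K1, and teal-key grants blue-key (A2).
Holding blue-key grants K20 (A6).
Holding blue-key and K20 grants ivory-badge (A8).
Holding teal-key and ivory-badge grants C12 (A1).
Holding C12 and ivory-badge grants L8 (A4).
Holding L8 and K3 grants amber-permit (A7).
blue-key: reached.
No rule produces red-pass, and it is not given.
ivory-badge: reached.
C12: reached.
amber-permit: reached.
violet-key would need red-pass (A5), but red-pass is never granted.
Reached: blue-key, ivory-badge, C12, and amber-permit — 4 of the 6.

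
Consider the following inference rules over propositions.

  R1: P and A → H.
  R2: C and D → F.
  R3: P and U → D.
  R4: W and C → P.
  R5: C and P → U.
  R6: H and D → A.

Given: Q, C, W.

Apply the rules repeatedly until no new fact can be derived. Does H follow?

H would need P and A (R1), but A is never established.

No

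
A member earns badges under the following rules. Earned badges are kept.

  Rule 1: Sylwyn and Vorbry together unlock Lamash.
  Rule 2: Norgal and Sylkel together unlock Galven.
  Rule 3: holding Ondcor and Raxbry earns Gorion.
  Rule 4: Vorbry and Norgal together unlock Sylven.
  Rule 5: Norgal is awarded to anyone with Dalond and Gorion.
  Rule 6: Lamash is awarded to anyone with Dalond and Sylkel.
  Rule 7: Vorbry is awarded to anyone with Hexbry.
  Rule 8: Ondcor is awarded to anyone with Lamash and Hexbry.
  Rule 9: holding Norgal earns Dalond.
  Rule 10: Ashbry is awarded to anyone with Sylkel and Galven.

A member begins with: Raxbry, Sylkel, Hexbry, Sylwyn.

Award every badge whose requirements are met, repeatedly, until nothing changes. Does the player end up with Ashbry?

No

Ashbry would need Sylkel and Galven (Rule 10), but Galven is never earned.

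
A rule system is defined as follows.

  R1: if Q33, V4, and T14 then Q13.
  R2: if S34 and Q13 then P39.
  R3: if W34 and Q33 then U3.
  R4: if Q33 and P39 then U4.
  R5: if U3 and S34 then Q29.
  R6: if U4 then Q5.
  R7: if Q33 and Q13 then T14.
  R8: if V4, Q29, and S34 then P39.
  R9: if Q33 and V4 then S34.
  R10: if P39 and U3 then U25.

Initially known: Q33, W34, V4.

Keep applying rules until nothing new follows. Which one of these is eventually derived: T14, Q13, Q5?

From W34 and Q33, R3 gives U3.
Q33 and V4 hold, so S34 follows (R9).
U3 and S34 hold, so Q29 follows (R5).
V4, Q29, and S34 hold, so P39 follows (R8).
From Q33 and P39, R4 gives U4.
From U4, R6 gives Q5.
Q13 would need Q33, V4, and T14 (R1), but T14 is never established. T14 would need Q33 and Q13 (R7), but Q13 is never established.

Q5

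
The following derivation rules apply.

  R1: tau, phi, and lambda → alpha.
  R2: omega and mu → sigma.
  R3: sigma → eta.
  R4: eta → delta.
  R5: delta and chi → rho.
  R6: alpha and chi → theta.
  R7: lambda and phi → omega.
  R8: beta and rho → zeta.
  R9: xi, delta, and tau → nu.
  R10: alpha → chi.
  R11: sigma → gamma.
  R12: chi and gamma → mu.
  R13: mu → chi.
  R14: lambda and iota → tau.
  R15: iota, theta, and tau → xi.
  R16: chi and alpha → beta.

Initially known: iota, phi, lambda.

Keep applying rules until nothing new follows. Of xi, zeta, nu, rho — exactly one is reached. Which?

xi

From lambda and iota, R14 gives tau.
tau, phi, and lambda hold, so alpha follows (R1).
From alpha, R10 gives chi.
alpha and chi hold, so theta follows (R6).
From iota, theta, and tau, R15 gives xi.
nu would need xi, delta, and tau (R9), but delta is never established. rho would need delta and chi (R5), but delta is never established. zeta would need beta and rho (R8), but rho is never established.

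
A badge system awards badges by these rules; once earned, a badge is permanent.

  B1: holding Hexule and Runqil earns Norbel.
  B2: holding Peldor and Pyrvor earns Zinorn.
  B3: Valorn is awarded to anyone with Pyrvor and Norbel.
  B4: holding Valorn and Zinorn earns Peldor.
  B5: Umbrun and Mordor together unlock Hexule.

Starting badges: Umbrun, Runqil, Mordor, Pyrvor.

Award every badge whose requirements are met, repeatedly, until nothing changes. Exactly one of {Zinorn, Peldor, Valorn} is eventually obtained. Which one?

With Umbrun and Mordor, Hexule is earned (B5).
With Hexule and Runqil, Norbel is earned (B1).
With Pyrvor and Norbel, Valorn is earned (B3).
Zinorn would need Peldor and Pyrvor (B2), but Peldor is never earned. Peldor would need Valorn and Zinorn (B4), but Zinorn is never earned.

Valorn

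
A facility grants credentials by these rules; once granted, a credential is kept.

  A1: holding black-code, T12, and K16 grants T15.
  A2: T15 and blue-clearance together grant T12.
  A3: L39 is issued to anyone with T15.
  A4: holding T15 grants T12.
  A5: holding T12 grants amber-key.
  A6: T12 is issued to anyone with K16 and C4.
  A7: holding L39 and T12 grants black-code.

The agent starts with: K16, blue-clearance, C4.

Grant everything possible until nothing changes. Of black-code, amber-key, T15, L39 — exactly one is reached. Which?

amber-key

Holding K16 and C4 grants T12 (A6).
Holding T12 grants amber-key (A5).
black-code would need L39 and T12 (A7), but L39 is never granted. L39 would need T15 (A3), but T15 is never granted. T15 would need black-code, T12, and K16 (A1), but black-code is never granted.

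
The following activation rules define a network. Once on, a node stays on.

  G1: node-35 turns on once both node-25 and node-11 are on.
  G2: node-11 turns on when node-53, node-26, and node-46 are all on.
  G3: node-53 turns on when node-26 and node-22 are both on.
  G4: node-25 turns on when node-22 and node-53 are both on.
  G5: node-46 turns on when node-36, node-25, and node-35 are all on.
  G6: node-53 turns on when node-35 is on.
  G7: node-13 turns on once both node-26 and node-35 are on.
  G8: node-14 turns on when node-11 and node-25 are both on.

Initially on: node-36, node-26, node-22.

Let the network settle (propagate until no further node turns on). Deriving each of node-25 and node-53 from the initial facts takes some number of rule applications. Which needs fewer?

node-53

node-53: G3: node-26 and node-22 on → node-53 on. [1 rule application]
node-25: node-26 and node-22 are on, so node-53 turns on (G3). G4: node-22 and node-53 on → node-25 on. [2 rule applications]
node-53 needs fewer.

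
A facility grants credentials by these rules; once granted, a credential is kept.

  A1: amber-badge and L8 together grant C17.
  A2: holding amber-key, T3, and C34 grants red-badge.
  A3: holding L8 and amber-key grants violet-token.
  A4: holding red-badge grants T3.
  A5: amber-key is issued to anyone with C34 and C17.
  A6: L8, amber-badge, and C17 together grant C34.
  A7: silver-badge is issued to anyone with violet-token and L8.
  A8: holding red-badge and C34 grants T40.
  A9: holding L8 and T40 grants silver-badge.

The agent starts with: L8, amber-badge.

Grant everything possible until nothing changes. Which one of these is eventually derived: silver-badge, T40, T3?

Holding amber-badge and L8 grants C17 (A1).
Holding L8, amber-badge, and C17 grants C34 (A6).
Holding C34 and C17 grants amber-key (A5).
Holding L8 and amber-key grants violet-token (A3).
Holding violet-token and L8 grants silver-badge (A7).
T3 would need red-badge (A4), but red-badge is never granted. T40 would need red-badge and C34 (A8), but red-badge is never granted.

silver-badge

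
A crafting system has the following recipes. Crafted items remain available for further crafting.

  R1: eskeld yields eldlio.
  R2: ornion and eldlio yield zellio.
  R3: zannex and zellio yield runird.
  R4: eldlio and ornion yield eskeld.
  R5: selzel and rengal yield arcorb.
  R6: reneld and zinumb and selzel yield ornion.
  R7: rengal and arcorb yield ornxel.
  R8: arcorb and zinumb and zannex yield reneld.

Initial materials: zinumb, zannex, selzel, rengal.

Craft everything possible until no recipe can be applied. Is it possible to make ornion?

Yes

Using R5, selzel and rengal make arcorb.
arcorb and zinumb and zannex → reneld (R8).
reneld and zinumb and selzel → ornion (R6).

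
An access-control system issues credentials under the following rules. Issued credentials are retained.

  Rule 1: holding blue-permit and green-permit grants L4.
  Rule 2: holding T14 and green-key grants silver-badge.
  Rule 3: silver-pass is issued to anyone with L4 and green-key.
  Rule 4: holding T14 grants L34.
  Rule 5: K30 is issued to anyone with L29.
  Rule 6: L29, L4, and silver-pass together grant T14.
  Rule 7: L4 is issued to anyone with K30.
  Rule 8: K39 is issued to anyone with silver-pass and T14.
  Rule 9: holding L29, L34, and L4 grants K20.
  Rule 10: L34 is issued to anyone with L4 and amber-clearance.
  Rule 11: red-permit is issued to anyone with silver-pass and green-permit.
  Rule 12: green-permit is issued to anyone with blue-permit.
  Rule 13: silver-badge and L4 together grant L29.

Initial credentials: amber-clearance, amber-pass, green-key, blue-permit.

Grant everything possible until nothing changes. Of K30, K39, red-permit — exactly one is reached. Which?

Holding blue-permit grants green-permit (Rule 12).
Holding blue-permit and green-permit grants L4 (Rule 1).
Holding L4 and green-key grants silver-pass (Rule 3).
Holding silver-pass and green-permit grants red-permit (Rule 11).
K39 would need silver-pass and T14 (Rule 8), but T14 is never granted. K30 would need L29 (Rule 5), but L29 is never granted.

red-permit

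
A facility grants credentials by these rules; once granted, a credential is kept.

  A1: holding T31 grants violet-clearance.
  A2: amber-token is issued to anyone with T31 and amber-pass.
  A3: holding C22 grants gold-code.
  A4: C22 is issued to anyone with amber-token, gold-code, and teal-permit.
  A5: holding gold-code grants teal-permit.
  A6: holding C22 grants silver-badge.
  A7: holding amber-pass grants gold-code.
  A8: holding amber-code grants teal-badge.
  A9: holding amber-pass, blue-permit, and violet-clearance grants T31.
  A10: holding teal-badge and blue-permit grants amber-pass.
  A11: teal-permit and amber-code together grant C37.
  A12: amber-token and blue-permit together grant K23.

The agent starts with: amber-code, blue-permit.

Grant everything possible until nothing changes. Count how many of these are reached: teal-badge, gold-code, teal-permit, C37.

Holding amber-code grants teal-badge (A8).
Holding teal-badge and blue-permit grants amber-pass (A10).
Holding amber-pass grants gold-code (A7).
Holding gold-code grants teal-permit (A5).
Holding teal-permit and amber-code grants C37 (A11).
teal-badge: reached.
gold-code: reached.
teal-permit: reached.
C37: reached.
All 4 are reached.

4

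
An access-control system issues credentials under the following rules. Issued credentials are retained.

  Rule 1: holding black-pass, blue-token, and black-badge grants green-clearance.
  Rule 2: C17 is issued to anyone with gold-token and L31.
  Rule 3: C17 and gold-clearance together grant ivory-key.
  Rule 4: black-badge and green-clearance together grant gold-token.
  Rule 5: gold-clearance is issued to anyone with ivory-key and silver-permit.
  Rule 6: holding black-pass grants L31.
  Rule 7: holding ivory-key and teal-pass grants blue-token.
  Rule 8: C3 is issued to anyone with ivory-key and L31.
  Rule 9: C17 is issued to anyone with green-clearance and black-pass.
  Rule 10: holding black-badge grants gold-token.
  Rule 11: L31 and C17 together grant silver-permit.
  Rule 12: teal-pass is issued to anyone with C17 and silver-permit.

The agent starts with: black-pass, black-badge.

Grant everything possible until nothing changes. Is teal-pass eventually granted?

Yes

Holding black-pass grants L31 (Rule 6).
Holding black-badge grants gold-token (Rule 10).
Holding gold-token and L31 grants C17 (Rule 2).
Holding L31 and C17 grants silver-permit (Rule 11).
Holding C17 and silver-permit grants teal-pass (Rule 12).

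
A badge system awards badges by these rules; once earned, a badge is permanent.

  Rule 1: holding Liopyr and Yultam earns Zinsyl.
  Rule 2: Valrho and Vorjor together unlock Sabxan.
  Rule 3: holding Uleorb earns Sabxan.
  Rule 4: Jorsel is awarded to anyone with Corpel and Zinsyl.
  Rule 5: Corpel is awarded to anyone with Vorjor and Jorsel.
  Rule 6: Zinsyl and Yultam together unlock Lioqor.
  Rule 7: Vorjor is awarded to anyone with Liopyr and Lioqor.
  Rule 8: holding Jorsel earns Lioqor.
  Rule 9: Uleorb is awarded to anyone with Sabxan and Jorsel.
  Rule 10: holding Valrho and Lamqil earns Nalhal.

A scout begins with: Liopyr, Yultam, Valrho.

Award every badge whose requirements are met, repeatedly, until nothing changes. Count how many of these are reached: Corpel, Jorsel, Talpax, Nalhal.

Corpel would need Vorjor and Jorsel (Rule 5), but Jorsel is never earned.
Jorsel would need Corpel and Zinsyl (Rule 4), but Corpel is never earned.
No rule produces Talpax, and it is not given.
Nalhal would need Valrho and Lamqil (Rule 10), but Lamqil is never earned.
None of the 4 are reached.

0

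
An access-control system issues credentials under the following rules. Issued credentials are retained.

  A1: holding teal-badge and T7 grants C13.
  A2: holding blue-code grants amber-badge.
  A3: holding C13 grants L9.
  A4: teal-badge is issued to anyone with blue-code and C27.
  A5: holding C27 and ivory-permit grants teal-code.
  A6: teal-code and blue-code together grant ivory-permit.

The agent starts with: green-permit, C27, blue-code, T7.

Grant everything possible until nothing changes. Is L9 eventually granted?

Holding blue-code and C27 grants teal-badge (A4).
Holding teal-badge and T7 grants C13 (A1).
Holding C13 grants L9 (A3).

Yes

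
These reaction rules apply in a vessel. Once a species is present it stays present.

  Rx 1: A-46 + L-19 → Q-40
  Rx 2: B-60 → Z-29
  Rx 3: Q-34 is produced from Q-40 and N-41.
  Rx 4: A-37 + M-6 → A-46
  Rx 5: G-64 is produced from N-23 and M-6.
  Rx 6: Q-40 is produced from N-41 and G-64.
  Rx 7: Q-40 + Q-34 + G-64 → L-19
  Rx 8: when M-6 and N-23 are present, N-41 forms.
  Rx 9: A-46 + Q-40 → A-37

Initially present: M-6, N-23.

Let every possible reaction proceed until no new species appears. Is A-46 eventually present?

No

A-46 would need A-37 and M-6 (Rx 4), but A-37 never forms.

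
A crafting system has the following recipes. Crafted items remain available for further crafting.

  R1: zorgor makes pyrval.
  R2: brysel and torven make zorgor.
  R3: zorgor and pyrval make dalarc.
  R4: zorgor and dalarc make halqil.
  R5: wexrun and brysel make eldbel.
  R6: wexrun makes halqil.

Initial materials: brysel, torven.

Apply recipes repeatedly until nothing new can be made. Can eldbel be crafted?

No

eldbel would need wexrun and brysel (R5), but wexrun is never obtained.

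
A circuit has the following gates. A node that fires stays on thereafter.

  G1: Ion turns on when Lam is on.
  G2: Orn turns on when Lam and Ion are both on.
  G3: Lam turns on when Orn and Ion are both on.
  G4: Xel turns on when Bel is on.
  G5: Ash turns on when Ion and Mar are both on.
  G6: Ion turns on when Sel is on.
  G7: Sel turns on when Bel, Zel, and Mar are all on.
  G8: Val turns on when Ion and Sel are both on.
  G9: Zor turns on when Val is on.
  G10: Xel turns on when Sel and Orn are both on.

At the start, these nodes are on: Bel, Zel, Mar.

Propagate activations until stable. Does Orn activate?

Orn would need Lam and Ion (G2), but Lam never turns on.

No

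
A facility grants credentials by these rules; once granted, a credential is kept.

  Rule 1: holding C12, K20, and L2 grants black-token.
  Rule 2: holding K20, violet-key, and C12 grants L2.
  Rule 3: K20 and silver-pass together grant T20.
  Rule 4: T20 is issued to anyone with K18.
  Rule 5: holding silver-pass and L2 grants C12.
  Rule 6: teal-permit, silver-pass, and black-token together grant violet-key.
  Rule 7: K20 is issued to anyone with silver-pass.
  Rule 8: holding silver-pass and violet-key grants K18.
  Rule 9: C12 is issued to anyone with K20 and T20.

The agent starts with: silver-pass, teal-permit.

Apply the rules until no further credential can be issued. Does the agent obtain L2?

L2 would need K20, violet-key, and C12 (Rule 2), but violet-key is never granted.

No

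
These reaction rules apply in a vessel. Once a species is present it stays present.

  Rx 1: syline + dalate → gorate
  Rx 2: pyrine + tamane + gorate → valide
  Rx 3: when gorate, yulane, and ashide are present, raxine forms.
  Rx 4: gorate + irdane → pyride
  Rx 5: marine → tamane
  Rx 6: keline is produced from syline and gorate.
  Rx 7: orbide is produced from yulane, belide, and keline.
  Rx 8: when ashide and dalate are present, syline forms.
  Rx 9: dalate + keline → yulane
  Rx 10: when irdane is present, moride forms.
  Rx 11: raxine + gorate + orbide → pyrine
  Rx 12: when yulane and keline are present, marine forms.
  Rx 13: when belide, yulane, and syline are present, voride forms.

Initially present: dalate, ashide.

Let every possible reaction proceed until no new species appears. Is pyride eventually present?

No

pyride would need gorate and irdane (Rx 4), but irdane never forms.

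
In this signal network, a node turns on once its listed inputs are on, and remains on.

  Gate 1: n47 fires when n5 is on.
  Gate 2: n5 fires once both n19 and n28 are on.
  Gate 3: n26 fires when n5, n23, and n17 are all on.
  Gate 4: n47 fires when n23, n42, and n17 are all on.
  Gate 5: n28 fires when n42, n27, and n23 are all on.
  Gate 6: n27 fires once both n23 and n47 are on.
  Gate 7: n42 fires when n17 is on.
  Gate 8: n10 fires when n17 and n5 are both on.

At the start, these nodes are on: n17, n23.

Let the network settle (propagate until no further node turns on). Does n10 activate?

No

n10 would need n17 and n5 (Gate 8), but n5 never turns on.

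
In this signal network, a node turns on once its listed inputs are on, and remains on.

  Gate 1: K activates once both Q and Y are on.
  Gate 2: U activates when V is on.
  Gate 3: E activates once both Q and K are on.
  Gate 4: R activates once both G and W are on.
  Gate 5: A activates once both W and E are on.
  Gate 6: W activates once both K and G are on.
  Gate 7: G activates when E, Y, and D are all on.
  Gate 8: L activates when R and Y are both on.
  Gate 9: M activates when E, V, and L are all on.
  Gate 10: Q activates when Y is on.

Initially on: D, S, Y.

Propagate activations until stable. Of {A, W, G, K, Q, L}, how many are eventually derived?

Y is on, so Q activates (Gate 10).
Gate 1: Q and Y on → K on.
Q and K are on, so E activates (Gate 3).
E, Y, and D are on, so G activates (Gate 7).
K and G are on, so W activates (Gate 6).
G and W are on, so R activates (Gate 4).
Gate 5: W and E on → A on.
Gate 8: R and Y on → L on.
A: reached.
W: reached.
G: reached.
K: reached.
Q: reached.
L: reached.
All 6 are reached.

6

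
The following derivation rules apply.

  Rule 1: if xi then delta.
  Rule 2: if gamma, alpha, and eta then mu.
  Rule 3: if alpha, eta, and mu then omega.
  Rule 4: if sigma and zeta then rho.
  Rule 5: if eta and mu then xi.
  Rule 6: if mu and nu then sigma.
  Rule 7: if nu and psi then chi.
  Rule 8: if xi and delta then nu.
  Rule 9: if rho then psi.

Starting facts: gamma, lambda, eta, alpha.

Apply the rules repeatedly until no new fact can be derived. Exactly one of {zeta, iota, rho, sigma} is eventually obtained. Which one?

From gamma, alpha, and eta, Rule 2 gives mu.
From eta and mu, Rule 5 gives xi.
From xi, Rule 1 gives delta.
xi and delta hold, so nu follows (Rule 8).
From mu and nu, Rule 6 gives sigma.
No rule produces zeta, and it is not given. No rule produces iota, and it is not given. rho would need sigma and zeta (Rule 4), but zeta is never established.

sigma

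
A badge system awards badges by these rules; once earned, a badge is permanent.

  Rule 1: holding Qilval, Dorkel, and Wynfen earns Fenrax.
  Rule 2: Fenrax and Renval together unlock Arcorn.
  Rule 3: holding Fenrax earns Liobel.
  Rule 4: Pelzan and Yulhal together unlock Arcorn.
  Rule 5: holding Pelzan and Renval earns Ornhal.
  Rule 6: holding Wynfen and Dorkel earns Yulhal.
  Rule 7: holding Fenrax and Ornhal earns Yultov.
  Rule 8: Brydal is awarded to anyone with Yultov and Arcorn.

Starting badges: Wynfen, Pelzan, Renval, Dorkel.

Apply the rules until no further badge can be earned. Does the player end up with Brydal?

Brydal would need Yultov and Arcorn (Rule 8), but Yultov is never earned.

No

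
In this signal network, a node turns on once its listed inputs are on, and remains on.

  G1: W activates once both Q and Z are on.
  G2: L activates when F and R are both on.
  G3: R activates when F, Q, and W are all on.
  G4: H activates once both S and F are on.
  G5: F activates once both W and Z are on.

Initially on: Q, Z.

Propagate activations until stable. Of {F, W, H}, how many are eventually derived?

2

Q and Z are on, so W activates (G1).
W and Z are on, so F activates (G5).
F: reached.
W: reached.
H would need S and F (G4), but S never turns on.
Reached: F and W — 2 of the 3.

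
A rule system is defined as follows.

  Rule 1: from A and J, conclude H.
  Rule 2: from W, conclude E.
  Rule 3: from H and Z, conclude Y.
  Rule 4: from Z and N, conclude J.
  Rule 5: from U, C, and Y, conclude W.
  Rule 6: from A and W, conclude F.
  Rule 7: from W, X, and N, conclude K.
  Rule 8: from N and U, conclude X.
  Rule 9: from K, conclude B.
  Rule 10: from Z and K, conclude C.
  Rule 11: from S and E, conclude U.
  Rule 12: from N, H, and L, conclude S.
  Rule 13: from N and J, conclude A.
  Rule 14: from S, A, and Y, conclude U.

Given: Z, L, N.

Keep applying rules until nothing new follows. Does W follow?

W would need U, C, and Y (Rule 5), but C is never established.

No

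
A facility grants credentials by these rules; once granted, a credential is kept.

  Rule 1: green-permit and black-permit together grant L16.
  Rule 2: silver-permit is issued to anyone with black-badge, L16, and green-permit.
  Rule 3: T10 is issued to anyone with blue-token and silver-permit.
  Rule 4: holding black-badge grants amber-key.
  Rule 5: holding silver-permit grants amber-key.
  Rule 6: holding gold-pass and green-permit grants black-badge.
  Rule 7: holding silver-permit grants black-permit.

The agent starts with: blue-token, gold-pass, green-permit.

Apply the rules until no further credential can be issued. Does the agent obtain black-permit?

No

black-permit would need silver-permit (Rule 7), but silver-permit is never granted.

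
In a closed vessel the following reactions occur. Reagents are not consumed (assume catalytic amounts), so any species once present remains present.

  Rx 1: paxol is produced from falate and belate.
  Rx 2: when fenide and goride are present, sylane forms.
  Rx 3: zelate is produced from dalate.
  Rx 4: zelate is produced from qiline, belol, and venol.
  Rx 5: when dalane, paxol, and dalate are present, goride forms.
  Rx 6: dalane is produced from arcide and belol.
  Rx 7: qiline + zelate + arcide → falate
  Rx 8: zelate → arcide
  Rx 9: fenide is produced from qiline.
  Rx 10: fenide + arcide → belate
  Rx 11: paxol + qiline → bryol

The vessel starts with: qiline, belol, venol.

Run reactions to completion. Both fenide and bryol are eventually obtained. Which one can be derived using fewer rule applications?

fenide: qiline present → fenide forms (Rx 9). [1 rule application]
bryol: qiline present → fenide forms (Rx 9). qiline, belol, and venol present → zelate forms (Rx 4). zelate present → arcide forms (Rx 8). fenide and arcide present → belate forms (Rx 10). qiline, zelate, and arcide present → falate forms (Rx 7). falate and belate present → paxol forms (Rx 1). paxol and qiline present → bryol forms (Rx 11). [7 rule applications]
fenide needs fewer.

fenide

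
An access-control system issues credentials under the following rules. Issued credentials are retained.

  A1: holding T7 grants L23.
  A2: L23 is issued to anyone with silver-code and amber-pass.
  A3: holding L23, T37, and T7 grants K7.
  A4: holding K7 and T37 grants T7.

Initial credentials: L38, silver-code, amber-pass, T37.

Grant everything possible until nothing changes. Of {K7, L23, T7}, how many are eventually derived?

1

Holding silver-code and amber-pass grants L23 (A2).
K7 would need L23, T37, and T7 (A3), but T7 is never granted.
L23: reached.
T7 would need K7 and T37 (A4), but K7 is never granted.
Reached: L23 — 1 of the 3.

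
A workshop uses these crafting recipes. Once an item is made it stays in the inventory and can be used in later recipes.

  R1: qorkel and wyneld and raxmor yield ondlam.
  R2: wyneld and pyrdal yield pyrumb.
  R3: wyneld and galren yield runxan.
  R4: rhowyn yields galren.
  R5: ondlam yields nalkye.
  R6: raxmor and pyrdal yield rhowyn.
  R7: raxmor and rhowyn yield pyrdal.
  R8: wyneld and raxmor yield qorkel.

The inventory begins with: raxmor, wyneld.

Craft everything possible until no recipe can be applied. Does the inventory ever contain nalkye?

Yes

Using R8, wyneld and raxmor make qorkel.
qorkel and wyneld and raxmor → ondlam (R1).
ondlam → nalkye (R5).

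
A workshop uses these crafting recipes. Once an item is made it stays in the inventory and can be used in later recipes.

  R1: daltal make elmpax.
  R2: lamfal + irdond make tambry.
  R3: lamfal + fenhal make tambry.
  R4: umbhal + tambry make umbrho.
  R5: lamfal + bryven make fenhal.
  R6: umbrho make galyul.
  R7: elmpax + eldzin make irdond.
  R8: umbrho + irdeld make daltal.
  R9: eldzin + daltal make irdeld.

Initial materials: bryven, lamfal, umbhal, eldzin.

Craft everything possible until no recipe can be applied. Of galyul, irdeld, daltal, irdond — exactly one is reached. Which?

Using R5, lamfal and bryven make fenhal.
Using R3, lamfal and fenhal make tambry.
Using R4, umbhal and tambry make umbrho.
Using R6, umbrho makes galyul.
irdond would need elmpax and eldzin (R7), but elmpax is never obtained. irdeld would need eldzin and daltal (R9), but daltal is never obtained. daltal would need umbrho and irdeld (R8), but irdeld is never obtained.

galyul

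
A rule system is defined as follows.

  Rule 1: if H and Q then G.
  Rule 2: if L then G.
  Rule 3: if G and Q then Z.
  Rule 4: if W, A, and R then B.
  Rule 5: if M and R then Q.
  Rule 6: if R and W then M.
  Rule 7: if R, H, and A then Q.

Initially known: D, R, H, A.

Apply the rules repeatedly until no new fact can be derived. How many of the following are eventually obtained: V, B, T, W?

0

No rule produces V, and it is not given.
B would need W, A, and R (Rule 4), but W is never established.
No rule produces T, and it is not given.
No rule produces W, and it is not given.
None of the 4 are reached.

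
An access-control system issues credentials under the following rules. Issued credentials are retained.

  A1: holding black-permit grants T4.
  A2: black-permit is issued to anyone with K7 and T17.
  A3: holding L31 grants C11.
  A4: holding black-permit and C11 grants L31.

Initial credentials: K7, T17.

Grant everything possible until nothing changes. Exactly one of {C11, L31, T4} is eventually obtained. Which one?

Holding K7 and T17 grants black-permit (A2).
Holding black-permit grants T4 (A1).
C11 would need L31 (A3), but L31 is never granted. L31 would need black-permit and C11 (A4), but C11 is never granted.

T4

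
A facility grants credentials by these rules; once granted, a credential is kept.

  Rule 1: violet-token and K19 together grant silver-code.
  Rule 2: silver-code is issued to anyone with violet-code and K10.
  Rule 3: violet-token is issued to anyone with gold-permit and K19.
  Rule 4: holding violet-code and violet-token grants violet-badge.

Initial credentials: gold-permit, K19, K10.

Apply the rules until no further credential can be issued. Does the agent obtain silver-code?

Yes

Holding gold-permit and K19 grants violet-token (Rule 3).
Holding violet-token and K19 grants silver-code (Rule 1).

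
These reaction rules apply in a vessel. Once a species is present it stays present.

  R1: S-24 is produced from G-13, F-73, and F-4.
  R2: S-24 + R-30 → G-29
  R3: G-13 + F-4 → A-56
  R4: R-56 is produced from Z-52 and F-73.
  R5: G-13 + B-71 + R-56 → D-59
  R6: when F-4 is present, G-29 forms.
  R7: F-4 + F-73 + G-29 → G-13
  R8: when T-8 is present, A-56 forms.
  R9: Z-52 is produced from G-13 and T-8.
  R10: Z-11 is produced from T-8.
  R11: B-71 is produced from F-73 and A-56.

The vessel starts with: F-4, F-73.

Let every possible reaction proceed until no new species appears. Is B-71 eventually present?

F-4 present → G-29 forms (R6).
F-4, F-73, and G-29 present → G-13 forms (R7).
G-13 and F-4 present → A-56 forms (R3).
F-73 and A-56 present → B-71 forms (R11).

Yes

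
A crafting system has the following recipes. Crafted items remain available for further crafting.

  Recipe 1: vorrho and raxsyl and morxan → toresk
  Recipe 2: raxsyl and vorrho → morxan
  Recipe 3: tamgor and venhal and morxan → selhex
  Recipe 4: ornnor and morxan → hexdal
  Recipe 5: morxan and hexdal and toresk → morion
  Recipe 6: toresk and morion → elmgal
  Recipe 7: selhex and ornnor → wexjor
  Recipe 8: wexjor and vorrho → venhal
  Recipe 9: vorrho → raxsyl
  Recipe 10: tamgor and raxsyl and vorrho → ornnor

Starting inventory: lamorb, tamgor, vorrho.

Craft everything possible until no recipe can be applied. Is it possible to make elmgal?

Using Recipe 9, vorrho makes raxsyl.
Using Recipe 2, raxsyl and vorrho make morxan.
tamgor and raxsyl and vorrho → ornnor (Recipe 10).
Using Recipe 1, vorrho, raxsyl, and morxan make toresk.
Using Recipe 4, ornnor and morxan make hexdal.
morxan and hexdal and toresk → morion (Recipe 5).
toresk and morion → elmgal (Recipe 6).

Yes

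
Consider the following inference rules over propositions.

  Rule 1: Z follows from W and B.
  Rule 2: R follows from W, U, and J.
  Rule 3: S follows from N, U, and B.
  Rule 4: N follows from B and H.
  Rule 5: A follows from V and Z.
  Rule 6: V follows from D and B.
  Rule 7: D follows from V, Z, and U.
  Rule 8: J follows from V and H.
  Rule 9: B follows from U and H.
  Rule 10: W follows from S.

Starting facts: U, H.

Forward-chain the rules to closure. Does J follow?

No

J would need V and H (Rule 8), but V is never established.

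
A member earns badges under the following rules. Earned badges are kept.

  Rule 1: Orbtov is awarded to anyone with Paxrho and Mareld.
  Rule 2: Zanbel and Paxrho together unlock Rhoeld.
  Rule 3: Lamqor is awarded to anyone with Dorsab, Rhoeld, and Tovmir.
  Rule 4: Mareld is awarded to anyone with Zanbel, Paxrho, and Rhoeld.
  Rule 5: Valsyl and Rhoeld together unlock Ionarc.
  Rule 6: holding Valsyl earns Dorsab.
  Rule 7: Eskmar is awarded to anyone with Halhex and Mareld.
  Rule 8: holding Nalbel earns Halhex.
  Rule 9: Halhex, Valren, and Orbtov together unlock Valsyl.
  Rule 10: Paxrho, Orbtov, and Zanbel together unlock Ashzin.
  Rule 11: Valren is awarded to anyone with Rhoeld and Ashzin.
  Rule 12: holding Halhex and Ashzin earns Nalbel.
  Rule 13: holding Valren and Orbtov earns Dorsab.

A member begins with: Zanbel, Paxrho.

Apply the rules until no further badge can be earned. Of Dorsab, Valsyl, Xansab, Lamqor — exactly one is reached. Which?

Dorsab

With Zanbel and Paxrho, Rhoeld is earned (Rule 2).
With Zanbel, Paxrho, and Rhoeld, Mareld is earned (Rule 4).
With Paxrho and Mareld, Orbtov is earned (Rule 1).
With Paxrho, Orbtov, and Zanbel, Ashzin is earned (Rule 10).
With Rhoeld and Ashzin, Valren is earned (Rule 11).
With Valren and Orbtov, Dorsab is earned (Rule 13).
Valsyl would need Halhex, Valren, and Orbtov (Rule 9), but Halhex is never earned. No rule produces Xansab, and it is not given. Lamqor would need Dorsab, Rhoeld, and Tovmir (Rule 3), but Tovmir is never earned.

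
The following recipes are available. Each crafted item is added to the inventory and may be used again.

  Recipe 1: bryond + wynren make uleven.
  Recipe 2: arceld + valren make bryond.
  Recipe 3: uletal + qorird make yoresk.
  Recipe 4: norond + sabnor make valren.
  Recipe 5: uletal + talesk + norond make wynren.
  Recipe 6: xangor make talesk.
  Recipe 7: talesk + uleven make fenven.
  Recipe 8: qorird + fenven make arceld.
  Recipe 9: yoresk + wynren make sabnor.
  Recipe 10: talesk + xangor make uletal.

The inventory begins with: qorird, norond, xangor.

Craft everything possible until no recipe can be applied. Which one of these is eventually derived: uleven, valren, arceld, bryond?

Using Recipe 6, xangor makes talesk.
talesk + xangor → uletal (Recipe 10).
uletal + qorird → yoresk (Recipe 3).
Using Recipe 5, uletal, talesk, and norond make wynren.
Using Recipe 9, yoresk and wynren make sabnor.
norond + sabnor → valren (Recipe 4).
arceld would need qorird and fenven (Recipe 8), but fenven is never obtained. bryond would need arceld and valren (Recipe 2), but arceld is never obtained. uleven would need bryond and wynren (Recipe 1), but bryond is never obtained.

valren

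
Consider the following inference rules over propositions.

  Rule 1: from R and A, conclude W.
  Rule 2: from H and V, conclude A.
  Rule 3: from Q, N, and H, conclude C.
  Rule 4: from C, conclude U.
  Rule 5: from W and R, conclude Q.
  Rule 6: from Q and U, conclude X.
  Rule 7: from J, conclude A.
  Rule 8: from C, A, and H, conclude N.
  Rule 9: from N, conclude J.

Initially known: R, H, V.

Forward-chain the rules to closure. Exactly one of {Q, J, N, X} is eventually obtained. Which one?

From H and V, Rule 2 gives A.
From R and A, Rule 1 gives W.
W and R hold, so Q follows (Rule 5).
N would need C, A, and H (Rule 8), but C is never established. J would need N (Rule 9), but N is never established. X would need Q and U (Rule 6), but U is never established.

Q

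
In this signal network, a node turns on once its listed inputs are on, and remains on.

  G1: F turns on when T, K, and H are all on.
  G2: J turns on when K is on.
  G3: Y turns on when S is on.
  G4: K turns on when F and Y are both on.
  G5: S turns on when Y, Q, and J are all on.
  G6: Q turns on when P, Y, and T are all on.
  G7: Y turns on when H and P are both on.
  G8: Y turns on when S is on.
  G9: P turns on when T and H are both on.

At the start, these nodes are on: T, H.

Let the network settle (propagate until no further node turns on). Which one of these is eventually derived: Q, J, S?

Q

T and H are on, so P turns on (G9).
G7: H and P on → Y on.
G6: P, Y, and T on → Q on.
J would need K (G2), but K never turns on. S would need Y, Q, and J (G5), but J never turns on.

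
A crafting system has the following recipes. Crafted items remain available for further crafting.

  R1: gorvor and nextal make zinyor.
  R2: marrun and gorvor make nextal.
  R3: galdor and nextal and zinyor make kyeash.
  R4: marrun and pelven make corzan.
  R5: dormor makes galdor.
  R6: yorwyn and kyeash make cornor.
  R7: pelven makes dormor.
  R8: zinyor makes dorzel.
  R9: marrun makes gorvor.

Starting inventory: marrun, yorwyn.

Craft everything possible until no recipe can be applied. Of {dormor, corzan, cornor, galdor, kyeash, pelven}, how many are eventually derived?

0

dormor would need pelven (R7), but pelven is never obtained.
corzan would need marrun and pelven (R4), but pelven is never obtained.
cornor would need yorwyn and kyeash (R6), but kyeash is never obtained.
galdor would need dormor (R5), but dormor is never obtained.
kyeash would need galdor, nextal, and zinyor (R3), but galdor is never obtained.
No rule produces pelven, and it is not given.
None of the 6 are reached.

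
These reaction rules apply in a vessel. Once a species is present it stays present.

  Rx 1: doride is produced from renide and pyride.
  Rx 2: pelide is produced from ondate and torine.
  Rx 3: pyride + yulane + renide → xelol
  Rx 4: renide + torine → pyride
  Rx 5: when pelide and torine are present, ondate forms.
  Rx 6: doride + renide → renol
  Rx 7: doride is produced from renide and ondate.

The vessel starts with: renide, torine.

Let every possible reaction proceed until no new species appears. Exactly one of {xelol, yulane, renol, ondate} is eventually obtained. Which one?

renide and torine present → pyride forms (Rx 4).
renide and pyride present → doride forms (Rx 1).
doride and renide present → renol forms (Rx 6).
ondate would need pelide and torine (Rx 5), but pelide never forms. No rule produces yulane, and it is not given. xelol would need pyride, yulane, and renide (Rx 3), but yulane never forms.

renol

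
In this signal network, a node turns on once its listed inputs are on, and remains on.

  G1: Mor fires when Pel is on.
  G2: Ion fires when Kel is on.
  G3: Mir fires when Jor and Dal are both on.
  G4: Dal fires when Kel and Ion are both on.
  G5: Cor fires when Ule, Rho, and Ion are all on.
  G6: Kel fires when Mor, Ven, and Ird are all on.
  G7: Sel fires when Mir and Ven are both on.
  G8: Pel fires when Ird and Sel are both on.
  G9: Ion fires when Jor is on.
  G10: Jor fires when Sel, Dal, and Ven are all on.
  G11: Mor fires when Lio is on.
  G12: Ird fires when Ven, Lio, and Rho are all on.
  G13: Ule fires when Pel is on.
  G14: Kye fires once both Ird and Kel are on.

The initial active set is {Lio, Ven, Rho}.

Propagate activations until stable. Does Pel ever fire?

No

Pel would need Ird and Sel (G8), but Sel never turns on.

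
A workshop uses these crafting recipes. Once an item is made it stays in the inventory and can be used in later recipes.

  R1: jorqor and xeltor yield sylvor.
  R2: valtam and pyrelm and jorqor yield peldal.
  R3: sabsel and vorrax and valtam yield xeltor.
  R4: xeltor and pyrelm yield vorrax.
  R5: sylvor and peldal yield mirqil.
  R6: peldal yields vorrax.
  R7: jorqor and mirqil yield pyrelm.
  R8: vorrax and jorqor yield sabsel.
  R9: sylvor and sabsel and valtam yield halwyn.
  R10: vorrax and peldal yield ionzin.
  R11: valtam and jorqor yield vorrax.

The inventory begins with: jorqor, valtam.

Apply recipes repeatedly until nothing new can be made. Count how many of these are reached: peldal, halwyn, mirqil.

Using R11, valtam and jorqor make vorrax.
vorrax and jorqor → sabsel (R8).
Using R3, sabsel, vorrax, and valtam make xeltor.
jorqor and xeltor → sylvor (R1).
Using R9, sylvor, sabsel, and valtam make halwyn.
peldal would need valtam, pyrelm, and jorqor (R2), but pyrelm is never obtained.
halwyn: reached.
mirqil would need sylvor and peldal (R5), but peldal is never obtained.
Reached: halwyn — 1 of the 3.

1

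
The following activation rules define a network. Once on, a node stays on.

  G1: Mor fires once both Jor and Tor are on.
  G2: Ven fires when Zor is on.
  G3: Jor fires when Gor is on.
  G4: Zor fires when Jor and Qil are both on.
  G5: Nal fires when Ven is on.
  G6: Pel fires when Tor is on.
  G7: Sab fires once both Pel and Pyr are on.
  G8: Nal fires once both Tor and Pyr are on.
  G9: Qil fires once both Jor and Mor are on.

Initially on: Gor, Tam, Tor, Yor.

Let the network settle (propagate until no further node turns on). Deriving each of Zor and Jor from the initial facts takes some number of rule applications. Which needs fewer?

Jor

Jor: G3: Gor on → Jor on. [1 rule application]
Zor: Gor is on, so Jor fires (G3). Jor and Tor are on, so Mor fires (G1). Jor and Mor are on, so Qil fires (G9). Jor and Qil are on, so Zor fires (G4). [4 rule applications]
Jor needs fewer.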